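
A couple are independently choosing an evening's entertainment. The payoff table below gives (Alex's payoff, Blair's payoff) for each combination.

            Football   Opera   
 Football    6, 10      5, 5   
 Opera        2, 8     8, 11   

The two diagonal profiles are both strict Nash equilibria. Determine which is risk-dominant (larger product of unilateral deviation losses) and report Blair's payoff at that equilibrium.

10

At both Football: Alex loses 6 − 2 = 4 by deviating; Blair loses 10 − 5 = 5. Product = 4·5 = 20.
At both Opera: Alex loses 8 − 5 = 3 by deviating; Blair loses 11 − 8 = 3. Product = 3·3 = 9.
20 > 9, so both Football is risk-dominant. Blair's payoff there is 10.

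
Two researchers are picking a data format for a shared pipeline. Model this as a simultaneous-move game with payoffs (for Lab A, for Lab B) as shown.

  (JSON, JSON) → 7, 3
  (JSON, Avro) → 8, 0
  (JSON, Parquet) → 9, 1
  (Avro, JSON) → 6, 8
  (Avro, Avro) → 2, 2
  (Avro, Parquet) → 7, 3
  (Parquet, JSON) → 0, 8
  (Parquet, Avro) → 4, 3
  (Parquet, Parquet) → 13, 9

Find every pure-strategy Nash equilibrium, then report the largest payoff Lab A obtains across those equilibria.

13

Both JSON is a pure NE (Lab A: 7 ≥ 6; Lab B: 3 ≥ 1). Lab A gets 7.
Both Parquet is a pure NE (Lab A: 13 ≥ 9; Lab B: 9 ≥ 8). Lab A gets 13.
Every other cell has a profitable deviation for at least one player. Highest of {7, 13} is 13.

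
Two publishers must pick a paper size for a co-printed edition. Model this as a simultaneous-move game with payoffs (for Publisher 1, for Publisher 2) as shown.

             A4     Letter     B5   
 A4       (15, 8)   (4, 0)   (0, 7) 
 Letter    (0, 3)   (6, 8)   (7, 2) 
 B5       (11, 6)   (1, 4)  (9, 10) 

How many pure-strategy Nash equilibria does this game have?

3

Both A4: Publisher 1 gets 15 (best alternative 11); Publisher 2 gets 8 (best alternative 7). Neither deviates — NE.
Both Letter: Publisher 1 gets 6 (best alternative 4); Publisher 2 gets 8 (best alternative 3). Neither deviates — NE.
Both B5: Publisher 1 gets 9 (best alternative 7); Publisher 2 gets 10 (best alternative 6). Neither deviates — NE.
(B5, Letter) is not a NE: Publisher 1 would switch to Letter (6 > 1).
No other cell survives both best-response checks, so there are 3 pure NE.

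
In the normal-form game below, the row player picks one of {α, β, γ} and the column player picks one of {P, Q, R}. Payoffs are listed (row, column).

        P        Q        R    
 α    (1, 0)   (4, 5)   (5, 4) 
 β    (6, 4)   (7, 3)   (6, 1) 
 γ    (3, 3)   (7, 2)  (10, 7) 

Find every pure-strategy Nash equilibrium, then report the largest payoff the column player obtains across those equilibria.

7

(β, P) is a pure NE (the row player: 6 ≥ 3; the column player: 4 ≥ 3). The column player gets 4.
(γ, R) is a pure NE (the row player: 10 ≥ 6; the column player: 7 ≥ 3). The column player gets 7.
Every other cell has a profitable deviation for at least one player. Highest of {4, 7} is 7.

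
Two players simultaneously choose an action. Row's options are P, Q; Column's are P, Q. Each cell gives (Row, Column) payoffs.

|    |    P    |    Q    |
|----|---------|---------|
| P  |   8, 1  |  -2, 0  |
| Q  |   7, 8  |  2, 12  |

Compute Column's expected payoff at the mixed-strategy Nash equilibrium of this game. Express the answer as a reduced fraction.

Row mixes with probability p on P, chosen so Column is indifferent: 1p + 8(1−p) = 0p + 12(1−p) gives p = 4/5.
Column's expected payoff is 1·4/5 + 8·1/5 = 12/5.

12/5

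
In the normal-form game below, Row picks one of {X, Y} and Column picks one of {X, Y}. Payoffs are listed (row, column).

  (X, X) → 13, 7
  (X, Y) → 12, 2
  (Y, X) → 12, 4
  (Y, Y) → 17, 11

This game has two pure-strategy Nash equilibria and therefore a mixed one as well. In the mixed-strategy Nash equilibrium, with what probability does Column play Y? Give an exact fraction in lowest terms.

1/6

Column's mix q on X must make Row indifferent between X and Y.
Row's payoff from X: 13q + 12(1−q). From Y: 12q + 17(1−q).
Set equal: 1q = 5(1−q) → q = 5/6.
Probability on Y is 1 − 5/6 = 1/6.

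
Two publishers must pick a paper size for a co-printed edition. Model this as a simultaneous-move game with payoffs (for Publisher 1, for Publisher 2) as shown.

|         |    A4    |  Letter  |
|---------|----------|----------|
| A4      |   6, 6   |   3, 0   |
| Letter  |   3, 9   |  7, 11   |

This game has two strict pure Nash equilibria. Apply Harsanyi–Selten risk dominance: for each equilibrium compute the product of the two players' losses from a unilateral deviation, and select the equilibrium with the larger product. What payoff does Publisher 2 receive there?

6

At both A4: Publisher 1 loses 6 − 3 = 3 by deviating; Publisher 2 loses 6 − 0 = 6. Product = 3·6 = 18.
At both Letter: Publisher 1 loses 7 − 3 = 4 by deviating; Publisher 2 loses 11 − 9 = 2. Product = 4·2 = 8.
18 > 8, so both A4 is risk-dominant. Publisher 2's payoff there is 6.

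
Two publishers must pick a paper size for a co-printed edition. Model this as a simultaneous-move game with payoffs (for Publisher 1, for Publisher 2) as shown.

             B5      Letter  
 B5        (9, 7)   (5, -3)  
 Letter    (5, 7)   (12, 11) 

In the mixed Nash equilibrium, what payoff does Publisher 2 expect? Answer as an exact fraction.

Publisher 1 mixes with probability p on B5, chosen so Publisher 2 is indifferent: 7p + 7(1−p) = (-3)p + 11(1−p) gives p = 2/7.
Publisher 2's expected payoff is 7·2/7 + 7·5/7 = 7.

7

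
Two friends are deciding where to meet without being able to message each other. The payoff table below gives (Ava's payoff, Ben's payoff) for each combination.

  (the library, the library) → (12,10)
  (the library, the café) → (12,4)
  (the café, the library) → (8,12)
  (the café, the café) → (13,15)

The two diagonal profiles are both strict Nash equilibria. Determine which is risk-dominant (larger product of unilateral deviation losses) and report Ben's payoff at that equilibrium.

10

At both the library: Ava loses 12 − 8 = 4 by deviating; Ben loses 10 − 4 = 6. Product = 4·6 = 24.
At both the café: Ava loses 13 − 12 = 1 by deviating; Ben loses 15 − 12 = 3. Product = 1·3 = 3.
24 > 3, so both the library is risk-dominant. Ben's payoff there is 10.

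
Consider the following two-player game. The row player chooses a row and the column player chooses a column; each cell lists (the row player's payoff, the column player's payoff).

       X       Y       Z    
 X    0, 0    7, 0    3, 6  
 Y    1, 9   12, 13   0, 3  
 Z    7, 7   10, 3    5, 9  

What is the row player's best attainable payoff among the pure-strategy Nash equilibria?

12

Both Y is a pure NE (the row player: 12 ≥ 10; the column player: 13 ≥ 9). The row player gets 12.
Both Z is a pure NE (the row player: 5 ≥ 3; the column player: 9 ≥ 7). The row player gets 5.
Every other cell has a profitable deviation for at least one player. Highest of {12, 5} is 12.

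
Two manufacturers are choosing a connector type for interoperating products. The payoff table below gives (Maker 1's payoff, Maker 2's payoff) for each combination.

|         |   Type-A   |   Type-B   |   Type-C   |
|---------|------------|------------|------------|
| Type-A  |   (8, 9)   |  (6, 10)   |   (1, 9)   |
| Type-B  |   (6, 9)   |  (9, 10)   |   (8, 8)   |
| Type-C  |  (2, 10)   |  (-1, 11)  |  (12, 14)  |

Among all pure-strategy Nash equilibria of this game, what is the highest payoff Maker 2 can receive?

Both Type-B is a pure NE (Maker 1: 9 ≥ 6; Maker 2: 10 ≥ 9). Maker 2 gets 10.
Both Type-C is a pure NE (Maker 1: 12 ≥ 8; Maker 2: 14 ≥ 11). Maker 2 gets 14.
Every other cell has a profitable deviation for at least one player. Highest of {10, 14} is 14.

14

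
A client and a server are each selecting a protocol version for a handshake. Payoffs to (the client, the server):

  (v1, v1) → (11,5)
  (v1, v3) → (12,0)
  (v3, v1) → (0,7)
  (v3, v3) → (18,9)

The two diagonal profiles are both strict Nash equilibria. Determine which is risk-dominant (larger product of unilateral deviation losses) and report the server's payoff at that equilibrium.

5

At both v1: the client loses 11 − 0 = 11 by deviating; the server loses 5 − 0 = 5. Product = 11·5 = 55.
At both v3: the client loses 18 − 12 = 6 by deviating; the server loses 9 − 7 = 2. Product = 6·2 = 12.
55 > 12, so both v1 is risk-dominant. The server's payoff there is 5.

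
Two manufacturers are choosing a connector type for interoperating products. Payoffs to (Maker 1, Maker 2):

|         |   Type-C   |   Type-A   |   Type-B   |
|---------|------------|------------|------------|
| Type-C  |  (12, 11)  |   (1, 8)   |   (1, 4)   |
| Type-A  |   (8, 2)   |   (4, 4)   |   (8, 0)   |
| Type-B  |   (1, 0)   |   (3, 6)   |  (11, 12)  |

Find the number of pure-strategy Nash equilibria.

3

Both Type-C: Maker 1 gets 12 (best alternative 8); Maker 2 gets 11 (best alternative 8). Neither deviates — NE.
Both Type-A: Maker 1 gets 4 (best alternative 3); Maker 2 gets 4 (best alternative 2). Neither deviates — NE.
Both Type-B: Maker 1 gets 11 (best alternative 8); Maker 2 gets 12 (best alternative 6). Neither deviates — NE.
(Type-A, Type-C) is not a NE: Maker 1 would switch to Type-C (12 > 8).
No other cell survives both best-response checks, so there are 3 pure NE.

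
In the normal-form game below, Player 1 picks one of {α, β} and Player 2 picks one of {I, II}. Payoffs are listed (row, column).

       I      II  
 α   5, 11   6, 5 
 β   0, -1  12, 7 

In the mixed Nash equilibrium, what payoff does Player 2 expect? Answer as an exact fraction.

Player 1 mixes with probability p on α, chosen so Player 2 is indifferent: 11p + (-1)(1−p) = 5p + 7(1−p) gives p = 4/7.
Player 2's expected payoff is 11·4/7 + (-1)·3/7 = 41/7.

41/7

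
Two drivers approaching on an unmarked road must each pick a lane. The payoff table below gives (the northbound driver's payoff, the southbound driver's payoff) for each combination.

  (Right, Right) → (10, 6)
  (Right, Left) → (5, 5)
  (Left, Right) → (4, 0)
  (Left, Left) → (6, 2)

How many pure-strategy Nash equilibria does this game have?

2

Both Right: the northbound driver gets 10 (best alternative 4); the southbound driver gets 6 (best alternative 5). Neither deviates — NE.
Both Left: the northbound driver gets 6 (best alternative 5); the southbound driver gets 2 (best alternative 0). Neither deviates — NE.
(Right, Left) is not a NE: the northbound driver would switch to Left (6 > 5).
No other cell survives both best-response checks, so there are 2 pure NE.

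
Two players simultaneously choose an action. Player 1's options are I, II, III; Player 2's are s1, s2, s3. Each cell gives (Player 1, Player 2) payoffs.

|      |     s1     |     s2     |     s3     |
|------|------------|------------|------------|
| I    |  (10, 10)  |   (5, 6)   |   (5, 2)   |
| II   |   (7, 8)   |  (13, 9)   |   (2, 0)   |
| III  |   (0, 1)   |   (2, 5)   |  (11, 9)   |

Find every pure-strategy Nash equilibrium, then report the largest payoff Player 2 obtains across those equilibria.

(I, s1) is a pure NE (Player 1: 10 ≥ 7; Player 2: 10 ≥ 6). Player 2 gets 10.
(II, s2) is a pure NE (Player 1: 13 ≥ 5; Player 2: 9 ≥ 8). Player 2 gets 9.
(III, s3) is a pure NE (Player 1: 11 ≥ 5; Player 2: 9 ≥ 5). Player 2 gets 9.
Every other cell has a profitable deviation for at least one player. Highest of {10, 9, 9} is 10.

10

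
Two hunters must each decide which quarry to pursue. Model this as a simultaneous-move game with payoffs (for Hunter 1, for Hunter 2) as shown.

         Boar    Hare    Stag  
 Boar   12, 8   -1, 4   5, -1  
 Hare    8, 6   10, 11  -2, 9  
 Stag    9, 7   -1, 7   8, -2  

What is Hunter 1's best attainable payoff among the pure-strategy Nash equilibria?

Both Boar is a pure NE (Hunter 1: 12 ≥ 9; Hunter 2: 8 ≥ 4). Hunter 1 gets 12.
Both Hare is a pure NE (Hunter 1: 10 ≥ -1; Hunter 2: 11 ≥ 9). Hunter 1 gets 10.
Every other cell has a profitable deviation for at least one player. Highest of {12, 10} is 12.

12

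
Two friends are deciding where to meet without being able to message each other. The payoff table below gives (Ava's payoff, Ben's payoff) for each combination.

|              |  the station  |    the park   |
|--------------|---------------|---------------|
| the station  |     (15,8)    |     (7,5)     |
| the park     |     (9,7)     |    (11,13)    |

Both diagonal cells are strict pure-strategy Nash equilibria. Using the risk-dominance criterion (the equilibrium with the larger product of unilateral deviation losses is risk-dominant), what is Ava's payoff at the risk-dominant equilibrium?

At both the station: Ava loses 15 − 9 = 6 by deviating; Ben loses 8 − 5 = 3. Product = 6·3 = 18.
At both the park: Ava loses 11 − 7 = 4 by deviating; Ben loses 13 − 7 = 6. Product = 4·6 = 24.
24 > 18, so both the park is risk-dominant. Ava's payoff there is 11.

11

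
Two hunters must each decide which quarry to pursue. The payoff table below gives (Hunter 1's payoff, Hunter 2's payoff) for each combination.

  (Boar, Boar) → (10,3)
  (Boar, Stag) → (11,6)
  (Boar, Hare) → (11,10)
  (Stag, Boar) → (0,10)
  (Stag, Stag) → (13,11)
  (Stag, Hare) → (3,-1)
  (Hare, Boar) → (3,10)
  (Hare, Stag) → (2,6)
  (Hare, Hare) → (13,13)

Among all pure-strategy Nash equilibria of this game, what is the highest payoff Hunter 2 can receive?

Both Stag is a pure NE (Hunter 1: 13 ≥ 11; Hunter 2: 11 ≥ 10). Hunter 2 gets 11.
Both Hare is a pure NE (Hunter 1: 13 ≥ 11; Hunter 2: 13 ≥ 10). Hunter 2 gets 13.
Every other cell has a profitable deviation for at least one player. Highest of {11, 13} is 13.

13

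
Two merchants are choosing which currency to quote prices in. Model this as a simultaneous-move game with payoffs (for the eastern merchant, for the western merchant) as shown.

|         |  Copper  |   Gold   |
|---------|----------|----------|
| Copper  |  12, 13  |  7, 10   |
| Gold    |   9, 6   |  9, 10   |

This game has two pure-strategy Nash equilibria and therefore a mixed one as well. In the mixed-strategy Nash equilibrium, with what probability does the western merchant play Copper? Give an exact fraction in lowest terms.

The western merchant's mix q on Copper must make the eastern merchant indifferent between Copper and Gold.
The eastern merchant's payoff from Copper: 12q + 7(1−q). From Gold: 9q + 9(1−q).
Set equal: 3q = 2(1−q) → q = 2/5.

2/5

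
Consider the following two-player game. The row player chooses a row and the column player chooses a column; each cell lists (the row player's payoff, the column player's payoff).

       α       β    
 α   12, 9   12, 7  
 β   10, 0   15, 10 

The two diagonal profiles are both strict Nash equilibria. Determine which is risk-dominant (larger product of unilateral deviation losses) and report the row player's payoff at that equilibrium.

15

At both α: the row player loses 12 − 10 = 2 by deviating; the column player loses 9 − 7 = 2. Product = 2·2 = 4.
At both β: the row player loses 15 − 12 = 3 by deviating; the column player loses 10 − 0 = 10. Product = 3·10 = 30.
30 > 4, so both β is risk-dominant. The row player's payoff there is 15.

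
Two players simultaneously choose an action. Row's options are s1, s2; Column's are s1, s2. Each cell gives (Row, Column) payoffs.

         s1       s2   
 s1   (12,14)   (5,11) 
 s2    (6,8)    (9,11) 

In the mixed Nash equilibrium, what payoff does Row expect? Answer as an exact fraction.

Column mixes with probability q on s1, chosen so Row is indifferent: 12q + 5(1−q) = 6q + 9(1−q) gives q = 2/5.
Row's expected payoff (from either row, since indifferent) is 12·2/5 + 5·3/5 = 39/5.

39/5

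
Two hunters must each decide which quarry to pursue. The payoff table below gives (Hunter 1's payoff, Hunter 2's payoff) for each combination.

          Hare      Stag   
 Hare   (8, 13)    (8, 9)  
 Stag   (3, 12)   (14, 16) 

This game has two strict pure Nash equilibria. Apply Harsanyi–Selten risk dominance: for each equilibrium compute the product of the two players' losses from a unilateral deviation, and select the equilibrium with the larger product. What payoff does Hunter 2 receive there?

16

At both Hare: Hunter 1 loses 8 − 3 = 5 by deviating; Hunter 2 loses 13 − 9 = 4. Product = 5·4 = 20.
At both Stag: Hunter 1 loses 14 − 8 = 6 by deviating; Hunter 2 loses 16 − 12 = 4. Product = 6·4 = 24.
24 > 20, so both Stag is risk-dominant. Hunter 2's payoff there is 16.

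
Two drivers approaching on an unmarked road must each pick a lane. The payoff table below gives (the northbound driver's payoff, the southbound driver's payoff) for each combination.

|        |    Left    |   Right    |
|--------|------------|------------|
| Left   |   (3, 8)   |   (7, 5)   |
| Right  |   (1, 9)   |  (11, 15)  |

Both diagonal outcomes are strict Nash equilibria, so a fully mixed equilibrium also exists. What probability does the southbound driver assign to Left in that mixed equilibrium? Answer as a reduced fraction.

2/3

The southbound driver's mix q on Left must make the northbound driver indifferent between Left and Right.
The northbound driver's payoff from Left: 3q + 7(1−q). From Right: 1q + 11(1−q).
Set equal: 2q = 4(1−q) → q = 4/6 = 2/3.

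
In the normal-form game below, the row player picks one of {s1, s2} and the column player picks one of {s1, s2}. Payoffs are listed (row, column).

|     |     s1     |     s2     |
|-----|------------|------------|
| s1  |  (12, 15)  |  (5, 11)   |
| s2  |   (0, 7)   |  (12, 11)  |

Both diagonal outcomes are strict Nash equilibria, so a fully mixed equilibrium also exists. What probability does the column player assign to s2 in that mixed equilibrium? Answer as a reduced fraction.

12/19

The column player's mix q on s1 must make the row player indifferent between s1 and s2.
The row player's payoff from s1: 12q + 5(1−q). From s2: 0q + 12(1−q).
Set equal: 12q = 7(1−q) → q = 7/19.
Probability on s2 is 1 − 7/19 = 12/19.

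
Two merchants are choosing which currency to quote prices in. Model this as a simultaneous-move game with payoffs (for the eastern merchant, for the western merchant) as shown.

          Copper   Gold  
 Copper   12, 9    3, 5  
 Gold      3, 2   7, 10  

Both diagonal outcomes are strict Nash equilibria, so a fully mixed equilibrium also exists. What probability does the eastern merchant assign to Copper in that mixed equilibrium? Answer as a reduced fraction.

2/3

The eastern merchant's mix p on Copper must make the western merchant indifferent between Copper and Gold.
The western merchant's payoff from Copper: 9p + 2(1−p). From Gold: 5p + 10(1−p).
Set equal: 4p = 8(1−p) → p = 8/12 = 2/3.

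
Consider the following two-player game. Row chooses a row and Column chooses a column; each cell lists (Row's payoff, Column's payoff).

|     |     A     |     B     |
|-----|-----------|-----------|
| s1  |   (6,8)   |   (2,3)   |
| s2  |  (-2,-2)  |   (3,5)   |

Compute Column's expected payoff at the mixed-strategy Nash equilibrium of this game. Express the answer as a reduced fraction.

23/6

Row mixes with probability p on s1, chosen so Column is indifferent: 8p + (-2)(1−p) = 3p + 5(1−p) gives p = 7/12.
Column's expected payoff is 8·7/12 + (-2)·5/12 = 23/6.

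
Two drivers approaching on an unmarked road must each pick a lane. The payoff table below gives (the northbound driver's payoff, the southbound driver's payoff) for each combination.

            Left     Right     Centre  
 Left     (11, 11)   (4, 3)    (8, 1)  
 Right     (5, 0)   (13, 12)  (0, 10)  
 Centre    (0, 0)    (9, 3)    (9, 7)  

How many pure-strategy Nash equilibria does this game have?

3

Both Left: the northbound driver gets 11 (best alternative 5); the southbound driver gets 11 (best alternative 3). Neither deviates — NE.
Both Right: the northbound driver gets 13 (best alternative 9); the southbound driver gets 12 (best alternative 10). Neither deviates — NE.
Both Centre: the northbound driver gets 9 (best alternative 8); the southbound driver gets 7 (best alternative 3). Neither deviates — NE.
(Right, Centre) is not a NE: the northbound driver would switch to Centre (9 > 0).
No other cell survives both best-response checks, so there are 3 pure NE.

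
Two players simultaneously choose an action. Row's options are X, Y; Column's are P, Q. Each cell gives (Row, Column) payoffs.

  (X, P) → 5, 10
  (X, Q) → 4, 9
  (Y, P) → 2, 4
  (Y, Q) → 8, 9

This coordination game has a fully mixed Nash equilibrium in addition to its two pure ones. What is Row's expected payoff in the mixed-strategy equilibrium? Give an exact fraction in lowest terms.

Column mixes with probability q on P, chosen so Row is indifferent: 5q + 4(1−q) = 2q + 8(1−q) gives q = 4/7.
Row's expected payoff (from either row, since indifferent) is 5·4/7 + 4·3/7 = 32/7.

32/7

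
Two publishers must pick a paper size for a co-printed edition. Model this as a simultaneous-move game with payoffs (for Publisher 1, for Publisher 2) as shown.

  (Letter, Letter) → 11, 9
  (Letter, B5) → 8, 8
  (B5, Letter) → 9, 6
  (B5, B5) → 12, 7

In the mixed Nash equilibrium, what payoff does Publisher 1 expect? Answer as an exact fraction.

10

Publisher 2 mixes with probability q on Letter, chosen so Publisher 1 is indifferent: 11q + 8(1−q) = 9q + 12(1−q) gives q = 2/3.
Publisher 1's expected payoff (from either row, since indifferent) is 11·2/3 + 8·1/3 = 10.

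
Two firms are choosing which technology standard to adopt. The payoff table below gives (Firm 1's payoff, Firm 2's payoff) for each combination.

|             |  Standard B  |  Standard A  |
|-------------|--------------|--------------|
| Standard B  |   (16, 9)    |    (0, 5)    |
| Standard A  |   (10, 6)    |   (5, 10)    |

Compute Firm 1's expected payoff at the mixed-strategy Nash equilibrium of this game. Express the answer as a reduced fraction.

Firm 2 mixes with probability q on Standard B, chosen so Firm 1 is indifferent: 16q + 0(1−q) = 10q + 5(1−q) gives q = 5/11.
Firm 1's expected payoff (from either row, since indifferent) is 16·5/11 + 0·6/11 = 80/11.

80/11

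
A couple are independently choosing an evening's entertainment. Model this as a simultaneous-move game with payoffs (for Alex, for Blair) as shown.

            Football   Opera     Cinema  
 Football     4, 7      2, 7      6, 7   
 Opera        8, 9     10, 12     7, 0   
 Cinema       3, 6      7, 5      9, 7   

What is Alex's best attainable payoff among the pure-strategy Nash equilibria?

Both Opera is a pure NE (Alex: 10 ≥ 7; Blair: 12 ≥ 9). Alex gets 10.
Both Cinema is a pure NE (Alex: 9 ≥ 7; Blair: 7 ≥ 6). Alex gets 9.
Every other cell has a profitable deviation for at least one player. Highest of {10, 9} is 10.

10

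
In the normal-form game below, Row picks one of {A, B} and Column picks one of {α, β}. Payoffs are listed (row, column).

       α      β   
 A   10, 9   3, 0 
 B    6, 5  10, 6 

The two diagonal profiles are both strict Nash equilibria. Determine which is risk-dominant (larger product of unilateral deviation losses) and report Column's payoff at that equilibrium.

9

At (A, α): Row loses 10 − 6 = 4 by deviating; Column loses 9 − 0 = 9. Product = 4·9 = 36.
At (B, β): Row loses 10 − 3 = 7 by deviating; Column loses 6 − 5 = 1. Product = 7·1 = 7.
36 > 7, so (A, α) is risk-dominant. Column's payoff there is 9.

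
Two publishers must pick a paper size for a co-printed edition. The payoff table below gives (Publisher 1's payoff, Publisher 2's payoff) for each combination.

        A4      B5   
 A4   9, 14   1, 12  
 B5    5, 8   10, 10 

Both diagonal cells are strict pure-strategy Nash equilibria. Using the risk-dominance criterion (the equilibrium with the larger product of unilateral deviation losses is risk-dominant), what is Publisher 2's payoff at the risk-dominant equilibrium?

At both A4: Publisher 1 loses 9 − 5 = 4 by deviating; Publisher 2 loses 14 − 12 = 2. Product = 4·2 = 8.
At both B5: Publisher 1 loses 10 − 1 = 9 by deviating; Publisher 2 loses 10 − 8 = 2. Product = 9·2 = 18.
18 > 8, so both B5 is risk-dominant. Publisher 2's payoff there is 10.

10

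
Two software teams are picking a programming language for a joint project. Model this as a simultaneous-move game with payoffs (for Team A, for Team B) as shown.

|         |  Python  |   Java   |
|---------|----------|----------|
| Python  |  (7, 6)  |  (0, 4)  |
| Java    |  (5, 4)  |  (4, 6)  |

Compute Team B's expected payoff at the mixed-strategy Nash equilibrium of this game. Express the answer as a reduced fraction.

Team A mixes with probability p on Python, chosen so Team B is indifferent: 6p + 4(1−p) = 4p + 6(1−p) gives p = 1/2.
Team B's expected payoff is 6·1/2 + 4·1/2 = 5.

5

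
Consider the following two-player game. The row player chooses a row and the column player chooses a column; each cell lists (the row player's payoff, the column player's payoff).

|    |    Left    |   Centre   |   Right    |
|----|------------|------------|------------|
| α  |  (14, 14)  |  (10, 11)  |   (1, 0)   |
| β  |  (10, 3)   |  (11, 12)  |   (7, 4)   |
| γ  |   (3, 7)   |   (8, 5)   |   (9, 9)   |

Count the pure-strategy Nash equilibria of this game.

(α, Left): the row player gets 14 (best alternative 10); the column player gets 14 (best alternative 11). Neither deviates — NE.
(β, Centre): the row player gets 11 (best alternative 10); the column player gets 12 (best alternative 4). Neither deviates — NE.
(γ, Right): the row player gets 9 (best alternative 7); the column player gets 9 (best alternative 7). Neither deviates — NE.
(γ, Centre) is not a NE: the row player would switch to β (11 > 8).
No other cell survives both best-response checks, so there are 3 pure NE.

3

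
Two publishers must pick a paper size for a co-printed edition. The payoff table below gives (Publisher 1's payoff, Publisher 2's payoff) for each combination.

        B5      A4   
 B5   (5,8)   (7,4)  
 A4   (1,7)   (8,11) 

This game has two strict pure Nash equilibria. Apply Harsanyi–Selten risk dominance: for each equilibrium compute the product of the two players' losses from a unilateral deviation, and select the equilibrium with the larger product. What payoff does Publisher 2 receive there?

At both B5: Publisher 1 loses 5 − 1 = 4 by deviating; Publisher 2 loses 8 − 4 = 4. Product = 4·4 = 16.
At both A4: Publisher 1 loses 8 − 7 = 1 by deviating; Publisher 2 loses 11 − 7 = 4. Product = 1·4 = 4.
16 > 4, so both B5 is risk-dominant. Publisher 2's payoff there is 8.

8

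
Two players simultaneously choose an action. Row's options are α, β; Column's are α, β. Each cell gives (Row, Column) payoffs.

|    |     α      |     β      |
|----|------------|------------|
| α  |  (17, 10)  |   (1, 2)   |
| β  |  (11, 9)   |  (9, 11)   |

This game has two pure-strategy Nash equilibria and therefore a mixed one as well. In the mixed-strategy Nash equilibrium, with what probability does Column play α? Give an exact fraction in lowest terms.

Column's mix q on α must make Row indifferent between α and β.
Row's payoff from α: 17q + 1(1−q). From β: 11q + 9(1−q).
Set equal: 6q = 8(1−q) → q = 8/14 = 4/7.

4/7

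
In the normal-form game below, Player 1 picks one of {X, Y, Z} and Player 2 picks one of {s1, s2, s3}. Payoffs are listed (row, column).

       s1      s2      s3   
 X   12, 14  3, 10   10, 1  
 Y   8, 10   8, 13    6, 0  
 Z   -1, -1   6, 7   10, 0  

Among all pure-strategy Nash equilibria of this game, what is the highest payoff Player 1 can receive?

(X, s1) is a pure NE (Player 1: 12 ≥ 8; Player 2: 14 ≥ 10). Player 1 gets 12.
(Y, s2) is a pure NE (Player 1: 8 ≥ 6; Player 2: 13 ≥ 10). Player 1 gets 8.
Every other cell has a profitable deviation for at least one player. Highest of {12, 8} is 12.

12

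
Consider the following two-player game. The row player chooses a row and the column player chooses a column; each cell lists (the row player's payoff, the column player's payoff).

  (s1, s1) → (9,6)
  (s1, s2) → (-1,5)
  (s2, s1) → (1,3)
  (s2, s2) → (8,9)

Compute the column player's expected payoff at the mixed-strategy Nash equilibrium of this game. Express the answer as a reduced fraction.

The row player mixes with probability p on s1, chosen so the column player is indifferent: 6p + 3(1−p) = 5p + 9(1−p) gives p = 6/7.
The column player's expected payoff is 6·6/7 + 3·1/7 = 39/7.

39/7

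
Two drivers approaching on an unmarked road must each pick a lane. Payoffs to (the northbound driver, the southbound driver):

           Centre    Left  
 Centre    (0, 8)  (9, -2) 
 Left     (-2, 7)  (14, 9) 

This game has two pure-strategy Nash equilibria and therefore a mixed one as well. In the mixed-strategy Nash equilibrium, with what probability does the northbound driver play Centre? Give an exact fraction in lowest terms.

The northbound driver's mix p on Centre must make the southbound driver indifferent between Centre and Left.
The southbound driver's payoff from Centre: 8p + 7(1−p). From Left: (-2)p + 9(1−p).
Set equal: 10p = 2(1−p) → p = 2/12 = 1/6.

1/6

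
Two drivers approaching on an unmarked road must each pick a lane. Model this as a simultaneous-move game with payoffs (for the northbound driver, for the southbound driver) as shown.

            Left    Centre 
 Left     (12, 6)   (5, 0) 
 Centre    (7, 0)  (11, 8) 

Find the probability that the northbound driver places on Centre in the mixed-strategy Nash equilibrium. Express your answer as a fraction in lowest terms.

The northbound driver's mix p on Left must make the southbound driver indifferent between Left and Centre.
The southbound driver's payoff from Left: 6p + 0(1−p). From Centre: 0p + 8(1−p).
Set equal: 6p = 8(1−p) → p = 8/14 = 4/7.
Probability on Centre is 1 − 4/7 = 3/7.

3/7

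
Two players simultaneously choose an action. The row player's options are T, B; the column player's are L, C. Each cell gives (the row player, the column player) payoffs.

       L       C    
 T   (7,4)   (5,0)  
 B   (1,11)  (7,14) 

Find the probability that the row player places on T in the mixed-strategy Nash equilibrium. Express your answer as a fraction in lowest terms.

3/7

The row player's mix p on T must make the column player indifferent between L and C.
The column player's payoff from L: 4p + 11(1−p). From C: 0p + 14(1−p).
Set equal: 4p = 3(1−p) → p = 3/7.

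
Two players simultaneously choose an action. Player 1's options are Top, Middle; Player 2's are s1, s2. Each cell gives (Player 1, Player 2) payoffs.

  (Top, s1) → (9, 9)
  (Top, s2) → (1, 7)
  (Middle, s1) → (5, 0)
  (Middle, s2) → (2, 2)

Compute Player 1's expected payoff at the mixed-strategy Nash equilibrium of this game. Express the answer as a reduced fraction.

Player 2 mixes with probability q on s1, chosen so Player 1 is indifferent: 9q + 1(1−q) = 5q + 2(1−q) gives q = 1/5.
Player 1's expected payoff (from either row, since indifferent) is 9·1/5 + 1·4/5 = 13/5.

13/5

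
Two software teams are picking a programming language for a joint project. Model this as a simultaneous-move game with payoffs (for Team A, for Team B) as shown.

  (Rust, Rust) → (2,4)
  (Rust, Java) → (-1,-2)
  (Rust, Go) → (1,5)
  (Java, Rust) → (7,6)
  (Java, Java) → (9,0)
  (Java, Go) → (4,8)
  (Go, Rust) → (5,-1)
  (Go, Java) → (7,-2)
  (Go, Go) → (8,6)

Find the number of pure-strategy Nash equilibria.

1

Both Go: Team A gets 8 (best alternative 4); Team B gets 6 (best alternative -1). Neither deviates — NE.
Both Rust is not a NE: Team A would switch to Java (7 > 2).
No other cell survives both best-response checks, so there is 1 pure NE.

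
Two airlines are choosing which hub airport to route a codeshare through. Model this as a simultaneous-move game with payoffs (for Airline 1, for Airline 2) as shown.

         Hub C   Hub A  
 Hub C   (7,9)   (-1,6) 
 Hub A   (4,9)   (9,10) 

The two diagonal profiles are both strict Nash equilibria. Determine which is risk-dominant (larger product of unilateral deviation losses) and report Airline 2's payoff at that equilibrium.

At both Hub C: Airline 1 loses 7 − 4 = 3 by deviating; Airline 2 loses 9 − 6 = 3. Product = 3·3 = 9.
At both Hub A: Airline 1 loses 9 − (-1) = 10 by deviating; Airline 2 loses 10 − 9 = 1. Product = 10·1 = 10.
10 > 9, so both Hub A is risk-dominant. Airline 2's payoff there is 10.

10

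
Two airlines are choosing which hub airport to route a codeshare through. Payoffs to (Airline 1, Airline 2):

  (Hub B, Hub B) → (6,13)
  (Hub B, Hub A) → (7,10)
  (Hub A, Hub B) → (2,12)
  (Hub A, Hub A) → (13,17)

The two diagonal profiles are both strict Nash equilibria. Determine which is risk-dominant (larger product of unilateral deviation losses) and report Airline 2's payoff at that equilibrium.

At both Hub B: Airline 1 loses 6 − 2 = 4 by deviating; Airline 2 loses 13 − 10 = 3. Product = 4·3 = 12.
At both Hub A: Airline 1 loses 13 − 7 = 6 by deviating; Airline 2 loses 17 − 12 = 5. Product = 6·5 = 30.
30 > 12, so both Hub A is risk-dominant. Airline 2's payoff there is 17.

17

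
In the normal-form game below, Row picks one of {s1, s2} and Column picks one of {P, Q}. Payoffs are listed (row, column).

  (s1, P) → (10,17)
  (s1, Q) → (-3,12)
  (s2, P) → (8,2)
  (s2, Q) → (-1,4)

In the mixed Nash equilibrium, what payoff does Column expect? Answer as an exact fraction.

44/7

Row mixes with probability p on s1, chosen so Column is indifferent: 17p + 2(1−p) = 12p + 4(1−p) gives p = 2/7.
Column's expected payoff is 17·2/7 + 2·5/7 = 44/7.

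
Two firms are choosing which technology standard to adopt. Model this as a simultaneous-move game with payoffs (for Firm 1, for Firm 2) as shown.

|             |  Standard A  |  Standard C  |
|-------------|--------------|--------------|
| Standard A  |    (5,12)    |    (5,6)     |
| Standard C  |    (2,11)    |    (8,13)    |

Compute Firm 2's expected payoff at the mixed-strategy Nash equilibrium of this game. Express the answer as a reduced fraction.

Firm 1 mixes with probability p on Standard A, chosen so Firm 2 is indifferent: 12p + 11(1−p) = 6p + 13(1−p) gives p = 1/4.
Firm 2's expected payoff is 12·1/4 + 11·3/4 = 45/4.

45/4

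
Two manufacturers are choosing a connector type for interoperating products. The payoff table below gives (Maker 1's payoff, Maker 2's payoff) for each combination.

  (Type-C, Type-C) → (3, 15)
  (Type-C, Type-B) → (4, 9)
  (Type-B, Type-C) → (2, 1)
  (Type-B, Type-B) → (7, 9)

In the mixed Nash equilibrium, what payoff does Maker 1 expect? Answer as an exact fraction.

Maker 2 mixes with probability q on Type-C, chosen so Maker 1 is indifferent: 3q + 4(1−q) = 2q + 7(1−q) gives q = 3/4.
Maker 1's expected payoff (from either row, since indifferent) is 3·3/4 + 4·1/4 = 13/4.

13/4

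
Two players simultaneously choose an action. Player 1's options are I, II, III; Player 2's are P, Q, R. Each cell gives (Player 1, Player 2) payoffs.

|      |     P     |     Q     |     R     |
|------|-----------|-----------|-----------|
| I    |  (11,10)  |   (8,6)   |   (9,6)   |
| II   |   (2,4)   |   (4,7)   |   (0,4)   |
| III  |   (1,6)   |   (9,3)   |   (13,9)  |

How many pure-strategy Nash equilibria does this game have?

2

(I, P): Player 1 gets 11 (best alternative 2); Player 2 gets 10 (best alternative 6). Neither deviates — NE.
(III, R): Player 1 gets 13 (best alternative 9); Player 2 gets 9 (best alternative 6). Neither deviates — NE.
(II, Q) is not a NE: Player 1 would switch to III (9 > 4).
No other cell survives both best-response checks, so there are 2 pure NE.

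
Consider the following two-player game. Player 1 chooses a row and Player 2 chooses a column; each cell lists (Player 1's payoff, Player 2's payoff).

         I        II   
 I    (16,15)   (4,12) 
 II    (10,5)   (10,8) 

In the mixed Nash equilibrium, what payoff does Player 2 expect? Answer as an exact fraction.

10

Player 1 mixes with probability p on I, chosen so Player 2 is indifferent: 15p + 5(1−p) = 12p + 8(1−p) gives p = 1/2.
Player 2's expected payoff is 15·1/2 + 5·1/2 = 10.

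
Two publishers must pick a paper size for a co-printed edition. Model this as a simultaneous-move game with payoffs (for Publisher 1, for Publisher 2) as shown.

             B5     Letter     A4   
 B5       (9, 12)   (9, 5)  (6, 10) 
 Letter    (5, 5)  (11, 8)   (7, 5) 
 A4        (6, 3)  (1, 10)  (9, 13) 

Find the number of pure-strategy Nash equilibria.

3

Both B5: Publisher 1 gets 9 (best alternative 6); Publisher 2 gets 12 (best alternative 10). Neither deviates — NE.
Both Letter: Publisher 1 gets 11 (best alternative 9); Publisher 2 gets 8 (best alternative 5). Neither deviates — NE.
Both A4: Publisher 1 gets 9 (best alternative 7); Publisher 2 gets 13 (best alternative 10). Neither deviates — NE.
(Letter, A4) is not a NE: Publisher 1 would switch to A4 (9 > 7).
No other cell survives both best-response checks, so there are 3 pure NE.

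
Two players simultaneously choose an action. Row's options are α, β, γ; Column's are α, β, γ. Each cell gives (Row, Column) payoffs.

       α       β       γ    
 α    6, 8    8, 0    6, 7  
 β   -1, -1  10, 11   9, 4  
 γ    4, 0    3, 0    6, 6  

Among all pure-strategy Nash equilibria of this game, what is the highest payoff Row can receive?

10

Both α is a pure NE (Row: 6 ≥ 4; Column: 8 ≥ 7). Row gets 6.
Both β is a pure NE (Row: 10 ≥ 8; Column: 11 ≥ 4). Row gets 10.
Every other cell has a profitable deviation for at least one player. Highest of {6, 10} is 10.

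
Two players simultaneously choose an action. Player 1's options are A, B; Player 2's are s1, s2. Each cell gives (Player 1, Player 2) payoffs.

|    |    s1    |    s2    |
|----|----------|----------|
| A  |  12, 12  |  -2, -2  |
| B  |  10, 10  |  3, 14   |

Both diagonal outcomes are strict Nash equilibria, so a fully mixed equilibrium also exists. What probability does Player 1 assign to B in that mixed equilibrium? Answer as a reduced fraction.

Player 1's mix p on A must make Player 2 indifferent between s1 and s2.
Player 2's payoff from s1: 12p + 10(1−p). From s2: (-2)p + 14(1−p).
Set equal: 14p = 4(1−p) → p = 4/18 = 2/9.
Probability on B is 1 − 2/9 = 7/9.

7/9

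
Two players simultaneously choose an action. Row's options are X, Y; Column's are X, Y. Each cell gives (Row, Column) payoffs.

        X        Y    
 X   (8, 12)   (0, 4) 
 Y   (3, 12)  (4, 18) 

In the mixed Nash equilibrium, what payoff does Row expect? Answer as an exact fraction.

32/9

Column mixes with probability q on X, chosen so Row is indifferent: 8q + 0(1−q) = 3q + 4(1−q) gives q = 4/9.
Row's expected payoff (from either row, since indifferent) is 8·4/9 + 0·5/9 = 32/9.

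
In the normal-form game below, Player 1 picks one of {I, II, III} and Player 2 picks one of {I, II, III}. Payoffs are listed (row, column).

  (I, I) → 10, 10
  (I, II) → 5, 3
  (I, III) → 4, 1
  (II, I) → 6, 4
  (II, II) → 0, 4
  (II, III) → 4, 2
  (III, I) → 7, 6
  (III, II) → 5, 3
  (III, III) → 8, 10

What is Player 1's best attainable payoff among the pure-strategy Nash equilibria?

10

Both I is a pure NE (Player 1: 10 ≥ 7; Player 2: 10 ≥ 3). Player 1 gets 10.
Both III is a pure NE (Player 1: 8 ≥ 4; Player 2: 10 ≥ 6). Player 1 gets 8.
Every other cell has a profitable deviation for at least one player. Highest of {10, 8} is 10.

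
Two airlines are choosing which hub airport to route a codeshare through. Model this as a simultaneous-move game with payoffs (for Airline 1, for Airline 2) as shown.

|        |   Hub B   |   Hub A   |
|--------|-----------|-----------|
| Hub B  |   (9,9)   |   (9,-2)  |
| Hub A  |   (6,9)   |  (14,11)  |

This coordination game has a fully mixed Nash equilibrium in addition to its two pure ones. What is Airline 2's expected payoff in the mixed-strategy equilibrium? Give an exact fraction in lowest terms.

9

Airline 1 mixes with probability p on Hub B, chosen so Airline 2 is indifferent: 9p + 9(1−p) = (-2)p + 11(1−p) gives p = 2/13.
Airline 2's expected payoff is 9·2/13 + 9·11/13 = 9.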